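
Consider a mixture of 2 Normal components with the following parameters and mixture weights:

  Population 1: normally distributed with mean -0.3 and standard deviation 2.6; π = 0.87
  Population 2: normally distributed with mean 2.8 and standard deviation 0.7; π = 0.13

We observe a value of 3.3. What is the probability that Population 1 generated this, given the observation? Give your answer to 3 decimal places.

The responsibility of component k is π_k f_k(x) divided by Σ_j π_j f_j(x).
Normal densities:
  L_1 = 0.0588343
  L_2 = 0.441593
Prior × likelihood for each component:
  π_1·L_1 = 0.87 × 0.0588343 = 0.0511859
  π_2·L_2 = 0.13 × 0.441593 = 0.0574071
Normaliser: 0.0511859 + 0.0574071 = 0.108593
So the posterior for Population 1 is 0.0511859 / 0.108593 ≈ 0.471.

0.471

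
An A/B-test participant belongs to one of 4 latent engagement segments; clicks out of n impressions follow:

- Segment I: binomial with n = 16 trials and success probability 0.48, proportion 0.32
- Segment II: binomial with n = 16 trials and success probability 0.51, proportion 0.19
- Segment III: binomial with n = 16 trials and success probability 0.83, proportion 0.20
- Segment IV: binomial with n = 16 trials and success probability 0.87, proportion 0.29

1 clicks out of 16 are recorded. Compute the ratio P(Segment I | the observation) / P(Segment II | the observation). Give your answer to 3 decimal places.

The posterior odds equal the prior odds times the likelihood ratio: (w_i/w_j)·(f_i(x)/f_j(x)).
Component likelihoods at x = 1 clicks out of 16:
  p_I = 0.000422096
  p_II = 0.000183921
  p_III = 3.8013e-11
  p_IV = 7.12508e-13
0.000135071 / 3.4945e-05 ≈ 3.865

3.865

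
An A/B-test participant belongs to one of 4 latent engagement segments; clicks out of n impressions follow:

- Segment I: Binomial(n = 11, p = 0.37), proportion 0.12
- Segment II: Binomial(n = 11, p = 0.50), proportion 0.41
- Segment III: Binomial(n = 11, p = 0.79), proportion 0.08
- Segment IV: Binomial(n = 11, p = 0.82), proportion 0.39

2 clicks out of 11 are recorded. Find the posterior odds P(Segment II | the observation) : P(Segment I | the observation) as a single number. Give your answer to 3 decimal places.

Since P(k|x) ∝ P(Z=k) f_k(x), the posterior odds are P(Z=i) f_i(x) / (P(Z=j) f_j(x)).
Component likelihoods at x = 2 clicks out of 11:
  L_I = C(11,2)·0.37^2·0.63^9 = 55·0.1369·0.0156338 = 0.117715
  L_II = C(11,2)·0.50^2·0.50^9 = 55·0.25·0.00195312 = 0.0268555
  L_III = C(11,2)·0.79^2·0.21^9 = 55·0.6241·7.9428e-07 = 2.72641e-05
  L_IV = C(11,2)·0.82^2·0.18^9 = 55·0.6724·1.98359e-07 = 7.33572e-06
Odds = (0.41/0.12) × (0.0268555/0.117715) = 3.41667 × 0.22814 ≈ 0.779

0.779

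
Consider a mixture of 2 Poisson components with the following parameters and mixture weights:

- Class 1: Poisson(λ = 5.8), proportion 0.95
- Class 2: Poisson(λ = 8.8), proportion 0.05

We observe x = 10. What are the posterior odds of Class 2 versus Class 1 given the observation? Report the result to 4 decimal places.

Since P(k|x) ∝ π_k f_k(x), the posterior odds are π_i f_i(x) / (π_j f_j(x)).
Evaluate each component's likelihood at the observed value:
  L_1 = e^(−5.8)·5.8^10/10! = 0.0359426
  L_2 = e^(−8.8)·8.8^10/10! = 0.115684
Odds = (0.05/0.95) × (0.115684/0.0359426) = 0.0526316 × 3.21857 ≈ 0.1694

0.1694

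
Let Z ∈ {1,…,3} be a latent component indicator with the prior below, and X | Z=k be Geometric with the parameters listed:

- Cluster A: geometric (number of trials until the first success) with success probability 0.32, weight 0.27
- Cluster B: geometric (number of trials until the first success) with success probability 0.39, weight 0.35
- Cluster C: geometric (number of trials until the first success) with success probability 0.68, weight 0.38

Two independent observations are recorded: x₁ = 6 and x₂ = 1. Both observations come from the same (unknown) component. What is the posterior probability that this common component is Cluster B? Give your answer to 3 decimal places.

0.494

By Bayes' theorem, P(k | x) = w_k f_k(x) / Σ_j w_j f_j(x).
Since both observations come from the same component, the likelihood for component k is f_k(x₁)·f_k(x₂).
  p_A = [0.32·(1−0.32)^5 = 0.32·0.145393 = 0.0465259] × [0.32] = 0.0148883
  p_B = [0.39·(1−0.39)^5 = 0.39·0.0844596 = 0.0329393] × [0.39] = 0.0128463
  p_C = [0.68·(1−0.68)^5 = 0.68·0.00335544 = 0.0022817] × [0.68] = 0.00155156
Multiply by the mixture weights:
  w_A·p_A = 0.27 × 0.0148883 = 0.00401984
  w_B·p_B = 0.35 × 0.0128463 = 0.00449621
  w_C·p_C = 0.38 × 0.00155156 = 0.000589592
Evidence: 0.00401984 + 0.00449621 + 0.000589592 = 0.00910564
So the posterior for Cluster B is 0.00449621 / 0.00910564 ≈ 0.494.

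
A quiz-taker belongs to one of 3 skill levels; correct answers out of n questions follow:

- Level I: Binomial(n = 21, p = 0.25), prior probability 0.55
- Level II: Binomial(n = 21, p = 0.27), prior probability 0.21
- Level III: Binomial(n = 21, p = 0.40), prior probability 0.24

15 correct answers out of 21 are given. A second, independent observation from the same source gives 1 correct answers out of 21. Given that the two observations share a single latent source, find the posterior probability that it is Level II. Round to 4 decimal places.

0.1587

Posterior ∝ prior × likelihood, so P(k | x) ∝ π_k f_k(x); normalise over all components.
Since both observations come from the same component, the likelihood for component k is f_k(x₁)·f_k(x₂).
  p_I = [C(21,15)·0.25^15·0.75^6 = 54264·9.31323e-10·0.177979 = 8.99455e-06] × [0.0166489] = 1.49749e-07
  p_II = [C(21,15)·0.27^15·0.73^6 = 54264·2.95431e-09·0.151334 = 2.42608e-05] × [0.0104723] = 2.54065e-07
  p_III = [C(21,15)·0.40^15·0.60^6 = 54264·1.07374e-06·0.046656 = 0.00271844] × [0.000307117] = 8.34879e-07
Prior × likelihood for each component:
  π_I·p_I = 0.55 × 1.49749e-07 = 8.2362e-08
  π_II·p_II = 0.21 × 2.54065e-07 = 5.33538e-08
  π_III·p_III = 0.24 × 8.34879e-07 = 2.00371e-07
Evidence: 8.2362e-08 + 5.33538e-08 + 2.00371e-07 = 3.36087e-07
P(Level II | x) = 5.33538e-08 / 3.36087e-07 ≈ 0.1587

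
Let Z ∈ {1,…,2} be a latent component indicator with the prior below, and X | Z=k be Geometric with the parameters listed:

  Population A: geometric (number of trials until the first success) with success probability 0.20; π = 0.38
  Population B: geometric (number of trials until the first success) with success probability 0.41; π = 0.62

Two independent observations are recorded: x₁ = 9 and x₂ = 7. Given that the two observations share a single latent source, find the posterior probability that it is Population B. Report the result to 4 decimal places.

P(component k | x) = w_k·f_k(x) / marginal(x), where marginal(x) = Σ_j w_j·f_j(x).
Since both observations come from the same component, the likelihood for component k is f_k(x₁)·f_k(x₂).
  p_A = [0.0335544] × [0.0524288] = 0.00175922
  p_B = [0.00602005] × [0.017294] = 0.000104111
Multiply by the mixture weights:
  w_A·p_A = 0.38 × 0.00175922 = 0.000668503
  w_B·p_B = 0.62 × 0.000104111 = 6.45487e-05
Evidence: 0.000668503 + 6.45487e-05 = 0.000733052
P(Population B | x₁, x₂) = 6.45487e-05 / 0.000733052 ≈ 0.0881

0.0881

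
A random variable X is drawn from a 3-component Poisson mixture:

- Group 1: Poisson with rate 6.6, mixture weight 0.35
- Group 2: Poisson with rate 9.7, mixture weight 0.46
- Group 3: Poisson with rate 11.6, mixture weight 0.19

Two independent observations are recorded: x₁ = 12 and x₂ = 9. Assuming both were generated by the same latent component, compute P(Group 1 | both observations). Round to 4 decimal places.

0.0764

Posterior ∝ prior × likelihood, so P(k | x) ∝ w_k f_k(x); normalise over all components.
Since both observations come from the same component, the likelihood for component k is f_k(x₁)·f_k(x₂).
  f_1 = [e^(−6.6)·6.6^12/12! = 0.019402] × [0.0890818] = 0.00172837
  f_2 = [e^(−9.7)·9.7^12/12! = 0.0887702] × [0.128388] = 0.0113971
  f_3 = [e^(−11.6)·11.6^12/12! = 0.113591] × [0.0960601] = 0.0109115
Unnormalised posteriors:
  w_1·f_1 = 0.35 × 0.00172837 = 0.000604928
  w_2·f_2 = 0.46 × 0.0113971 = 0.00524266
  w_3·f_3 = 0.19 × 0.0109115 = 0.00207319
Evidence: 0.000604928 + 0.00524266 + 0.00207319 = 0.00792077
Responsibility of Group 1: 0.000604928 / 0.00792077 ≈ 0.0764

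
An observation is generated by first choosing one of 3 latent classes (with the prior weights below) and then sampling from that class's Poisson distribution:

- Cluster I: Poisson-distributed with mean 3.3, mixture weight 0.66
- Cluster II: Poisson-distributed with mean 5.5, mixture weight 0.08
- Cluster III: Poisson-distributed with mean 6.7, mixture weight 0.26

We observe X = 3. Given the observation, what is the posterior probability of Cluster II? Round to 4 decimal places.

The responsibility of component k is π_k f_k(x) divided by Σ_j π_j f_j(x).
Poisson probabilities:
  L_I = e^(−3.3)·3.3^3/3! = 0.220912
  L_II = e^(−5.5)·5.5^3/3! = 0.113323
  L_III = e^(−6.7)·6.7^3/3! = 0.0617021
Prior × likelihood for each component:
  π_I·L_I = 0.66 × 0.220912 = 0.145802
  π_II·L_II = 0.08 × 0.113323 = 0.00906582
  π_III·L_III = 0.26 × 0.0617021 = 0.0160426
Normaliser: 0.145802 + 0.00906582 + 0.0160426 = 0.17091
Responsibility of Cluster II: 0.00906582 / 0.17091 ≈ 0.0530

0.0530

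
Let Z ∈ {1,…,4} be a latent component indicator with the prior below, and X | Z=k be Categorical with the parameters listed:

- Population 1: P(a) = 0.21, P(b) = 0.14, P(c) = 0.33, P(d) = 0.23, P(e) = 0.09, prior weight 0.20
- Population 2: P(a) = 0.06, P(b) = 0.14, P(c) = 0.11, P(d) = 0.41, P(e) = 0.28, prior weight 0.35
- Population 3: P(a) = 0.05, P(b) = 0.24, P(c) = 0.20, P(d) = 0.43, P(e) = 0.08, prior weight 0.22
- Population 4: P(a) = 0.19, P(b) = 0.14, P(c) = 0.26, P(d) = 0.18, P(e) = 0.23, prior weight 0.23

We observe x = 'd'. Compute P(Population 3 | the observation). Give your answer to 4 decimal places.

0.2906

By Bayes' theorem, P(k | x) = w_k f_k(x) / Σ_j w_j f_j(x).
Categorical probabilities:
  L_1 = 0.23
  L_2 = 0.41
  L_3 = 0.43
  L_4 = 0.18
Unnormalised posteriors:
  w_1·L_1 = 0.20 × 0.23 = 0.046
  w_2·L_2 = 0.35 × 0.41 = 0.1435
  w_3·L_3 = 0.22 × 0.43 = 0.0946
  w_4·L_4 = 0.23 × 0.18 = 0.0414
Denominator: 0.046 + 0.1435 + 0.0946 + 0.0414 = 0.3255
So the posterior for Population 3 is 0.0946 / 0.3255 ≈ 0.2906.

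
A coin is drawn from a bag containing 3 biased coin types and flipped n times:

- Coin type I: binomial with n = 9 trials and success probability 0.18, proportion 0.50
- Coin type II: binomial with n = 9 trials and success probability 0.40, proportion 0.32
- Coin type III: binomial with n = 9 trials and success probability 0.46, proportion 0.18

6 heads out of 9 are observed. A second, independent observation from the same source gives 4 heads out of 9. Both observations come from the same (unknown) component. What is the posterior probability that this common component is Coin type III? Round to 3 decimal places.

Apply Bayes' rule: the posterior for each component is proportional to its prior times its likelihood at x.
Since both observations come from the same component, the likelihood for component k is f_k(x₁)·f_k(x₂).
  p_I = [C(9,6)·0.18^6·0.82^3 = 84·3.40122e-05·0.551368 = 0.00157527] × [0.0490377] = 7.72477e-05
  p_II = [C(9,6)·0.40^6·0.60^3 = 84·0.004096·0.216 = 0.0743178] × [0.250823] = 0.0186406
  p_III = [C(9,6)·0.46^6·0.54^3 = 84·0.0094743·0.157464 = 0.125316] × [0.259042] = 0.0324622
Prior × likelihood for each component:
  π_I·p_I = 0.50 × 7.72477e-05 = 3.86239e-05
  π_II·p_II = 0.32 × 0.0186406 = 0.00596499
  π_III·p_III = 0.18 × 0.0324622 = 0.0058432
Evidence: 3.86239e-05 + 0.00596499 + 0.0058432 = 0.0118468
P(Coin type III | x₁,x₂) = 0.0058432 / 0.0118468 ≈ 0.493

0.493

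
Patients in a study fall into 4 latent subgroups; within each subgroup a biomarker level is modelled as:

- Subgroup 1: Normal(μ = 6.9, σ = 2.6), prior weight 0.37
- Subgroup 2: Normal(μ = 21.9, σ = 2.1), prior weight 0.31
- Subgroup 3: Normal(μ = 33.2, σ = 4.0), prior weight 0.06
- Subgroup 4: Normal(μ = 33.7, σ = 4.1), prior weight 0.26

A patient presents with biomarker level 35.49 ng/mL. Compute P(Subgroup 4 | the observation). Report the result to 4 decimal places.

0.8191

Posterior ∝ prior × likelihood, so P(k | x) ∝ P(Z=k) f_k(x); normalise over all components.
Component likelihoods at x = 35.49 ng/mL:
  f_1 = (1/(2.6·√(2π)))·exp(−(35.49−6.9)²/(2·2.6²)) = 0.153439·exp(-60.45770) = 8.50142e-28
  f_2 = (1/(2.1·√(2π)))·exp(−(35.49−21.9)²/(2·2.1²)) = 0.189973·exp(-20.93969) = 1.53002e-10
  f_3 = (1/(4.0·√(2π)))·exp(−(35.49−33.2)²/(2·4.0²)) = 0.099736·exp(-0.16388) = 0.0846601
  f_4 = (1/(4.1·√(2π)))·exp(−(35.49−33.7)²/(2·4.1²)) = 0.097303·exp(-0.09530) = 0.0884579
Multiply by the mixture weights:
  P(Z=1)·f_1 = 0.37 × 8.50142e-28 = 3.14552e-28
  P(Z=2)·f_2 = 0.31 × 1.53002e-10 = 4.74306e-11
  P(Z=3)·f_3 = 0.06 × 0.0846601 = 0.00507961
  P(Z=4)·f_4 = 0.26 × 0.0884579 = 0.022999
Denominator: 3.14552e-28 + 4.74306e-11 + 0.00507961 + 0.022999 = 0.0280787
Responsibility of Subgroup 4: 0.022999 / 0.0280787 ≈ 0.8191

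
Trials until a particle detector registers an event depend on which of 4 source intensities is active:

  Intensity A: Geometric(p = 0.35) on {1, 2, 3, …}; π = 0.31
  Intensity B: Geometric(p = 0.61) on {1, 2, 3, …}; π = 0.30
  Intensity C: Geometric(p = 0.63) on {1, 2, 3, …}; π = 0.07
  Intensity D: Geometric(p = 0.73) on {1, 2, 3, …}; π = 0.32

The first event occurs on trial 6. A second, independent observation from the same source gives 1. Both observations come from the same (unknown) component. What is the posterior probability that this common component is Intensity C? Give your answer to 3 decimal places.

Posterior ∝ prior × likelihood, so P(k | x) ∝ π_k f_k(x); normalise over all components.
Since both observations come from the same component, the likelihood for component k is f_k(x₁)·f_k(x₂).
  f_A = [0.0406102] × [0.35] = 0.0142136
  f_B = [0.00550368] × [0.61] = 0.00335724
  f_C = [0.00436867] × [0.63] = 0.00275226
  f_D = [0.00104747] × [0.73] = 0.000764653
Weight by the priors:
  π_A·f_A = 0.31 × 0.0142136 = 0.0044062
  π_B·f_B = 0.30 × 0.00335724 = 0.00100717
  π_C·f_C = 0.07 × 0.00275226 = 0.000192658
  π_D·f_D = 0.32 × 0.000764653 = 0.000244689
Marginal: 0.0044062 + 0.00100717 + 0.000192658 + 0.000244689 = 0.00585072
Responsibility of Intensity C: 0.000192658 / 0.00585072 ≈ 0.033

0.033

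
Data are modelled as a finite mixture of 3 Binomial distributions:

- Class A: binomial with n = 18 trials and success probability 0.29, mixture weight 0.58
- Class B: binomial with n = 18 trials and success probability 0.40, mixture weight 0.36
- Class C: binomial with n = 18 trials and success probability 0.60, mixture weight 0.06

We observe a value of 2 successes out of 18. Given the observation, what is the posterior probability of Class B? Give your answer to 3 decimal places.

By Bayes' theorem, P(k | x) = P(Z=k) f_k(x) / Σ_j P(Z=j) f_j(x).
Binomial probabilities:
  L_A = 0.0536563
  L_B = 0.00690608
  L_C = 2.36567e-05
Multiply by the mixture weights:
  P(Z=A)·L_A = 0.58 × 0.0536563 = 0.0311207
  P(Z=B)·L_B = 0.36 × 0.00690608 = 0.00248619
  P(Z=C)·L_C = 0.06 × 2.36567e-05 = 1.4194e-06
Sum: 0.0311207 + 0.00248619 + 1.4194e-06 = 0.0336083
Responsibility of Class B: 0.00248619 / 0.0336083 ≈ 0.074

0.074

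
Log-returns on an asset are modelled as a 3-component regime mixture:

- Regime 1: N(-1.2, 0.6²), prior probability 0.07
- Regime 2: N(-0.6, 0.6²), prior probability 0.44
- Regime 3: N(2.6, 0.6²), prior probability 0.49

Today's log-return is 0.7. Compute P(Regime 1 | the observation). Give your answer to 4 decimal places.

0.0102

The responsibility of component k is π_k f_k(x) divided by Σ_j π_j f_j(x).
Component likelihoods at x = 0.7:
  f_1 = (1/(0.6·√(2π)))·exp(−(0.7−-1.2)²/(2·0.6²)) = 0.664904·exp(-5.01389) = 0.00441829
  f_2 = (1/(0.6·√(2π)))·exp(−(0.7−-0.6)²/(2·0.6²)) = 0.664904·exp(-2.34722) = 0.0635877
  f_3 = (1/(0.6·√(2π)))·exp(−(0.7−2.6)²/(2·0.6²)) = 0.664904·exp(-5.01389) = 0.00441829
Unnormalised posteriors:
  π_1·f_1 = 0.07 × 0.00441829 = 0.000309281
  π_2·f_2 = 0.44 × 0.0635877 = 0.0279786
  π_3·f_3 = 0.49 × 0.00441829 = 0.00216496
Evidence: 0.000309281 + 0.0279786 + 0.00216496 = 0.0304528
So the posterior for Regime 1 is 0.000309281 / 0.0304528 ≈ 0.0102.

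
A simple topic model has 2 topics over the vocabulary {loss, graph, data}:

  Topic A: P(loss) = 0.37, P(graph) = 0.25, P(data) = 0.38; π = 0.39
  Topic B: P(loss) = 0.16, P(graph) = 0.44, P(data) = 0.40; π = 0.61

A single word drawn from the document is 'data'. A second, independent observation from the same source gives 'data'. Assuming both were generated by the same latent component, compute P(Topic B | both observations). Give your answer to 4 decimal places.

By Bayes' theorem, P(k | x) = π_k f_k(x) / Σ_j π_j f_j(x).
Since both observations come from the same component, the likelihood for component k is f_k(x₁)·f_k(x₂).
  f_A = [P(data | comp) = 0.38] × [0.38] = 0.1444
  f_B = [P(data | comp) = 0.40] × [0.4] = 0.16
Multiply by the mixture weights:
  π_A·f_A = 0.39 × 0.1444 = 0.056316
  π_B·f_B = 0.61 × 0.16 = 0.0976
Sum: 0.056316 + 0.0976 = 0.153916
Responsibility of Topic B: 0.0976 / 0.153916 ≈ 0.6341

0.6341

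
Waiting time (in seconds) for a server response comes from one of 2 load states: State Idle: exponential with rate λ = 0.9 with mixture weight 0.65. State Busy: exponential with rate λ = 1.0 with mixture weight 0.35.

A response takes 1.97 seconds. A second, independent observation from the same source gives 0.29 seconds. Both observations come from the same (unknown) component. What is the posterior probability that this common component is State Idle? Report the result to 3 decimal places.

0.653

By Bayes' theorem, P(k | x) = π_k f_k(x) / Σ_j π_j f_j(x).
Since both observations come from the same component, the likelihood for component k is f_k(x₁)·f_k(x₂).
  L_Idle = [0.9·e^(−0.9·1.97) = 0.9·e^(−1.7730) = 0.15284] × [0.693253] = 0.105957
  L_Busy = [1.0·e^(−1.0·1.97) = 1.0·e^(−1.9700) = 0.139457] × [0.748264] = 0.10435
Multiply by the mixture weights:
  π_Idle·L_Idle = 0.65 × 0.105957 = 0.0688721
  π_Busy·L_Busy = 0.35 × 0.10435 = 0.0365227
Evidence: 0.0688721 + 0.0365227 = 0.105395
P(State Idle | x₁, x₂) = 0.0688721 / 0.105395 ≈ 0.653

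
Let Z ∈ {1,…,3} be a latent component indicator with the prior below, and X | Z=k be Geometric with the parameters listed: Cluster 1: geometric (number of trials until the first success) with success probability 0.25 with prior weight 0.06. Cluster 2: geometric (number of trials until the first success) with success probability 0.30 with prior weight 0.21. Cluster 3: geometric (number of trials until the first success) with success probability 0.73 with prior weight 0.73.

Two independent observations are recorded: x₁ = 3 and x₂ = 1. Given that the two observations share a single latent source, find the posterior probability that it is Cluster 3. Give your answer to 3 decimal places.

0.714

The responsibility of component k is w_k f_k(x) divided by Σ_j w_j f_j(x).
Since both observations come from the same component, the likelihood for component k is f_k(x₁)·f_k(x₂).
  L_1 = [0.140625] × [0.25] = 0.0351562
  L_2 = [0.147] × [0.3] = 0.0441
  L_3 = [0.053217] × [0.73] = 0.0388484
Unnormalised posteriors:
  w_1·L_1 = 0.06 × 0.0351562 = 0.00210938
  w_2·L_2 = 0.21 × 0.0441 = 0.009261
  w_3·L_3 = 0.73 × 0.0388484 = 0.0283593
Marginal: 0.00210938 + 0.009261 + 0.0283593 = 0.0397297
P(Cluster 3 | x₁,x₂) = 0.0283593 / 0.0397297 ≈ 0.714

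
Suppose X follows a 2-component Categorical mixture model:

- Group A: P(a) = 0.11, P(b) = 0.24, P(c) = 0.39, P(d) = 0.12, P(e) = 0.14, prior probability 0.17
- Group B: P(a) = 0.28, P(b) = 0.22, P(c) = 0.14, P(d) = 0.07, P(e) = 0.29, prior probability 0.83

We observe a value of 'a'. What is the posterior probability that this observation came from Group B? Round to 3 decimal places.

Apply Bayes' rule: the posterior for each component is proportional to its prior times its likelihood at x.
Evaluate each component's likelihood at the observed value:
  f_A = P(a | comp) = 0.11
  f_B = P(a | comp) = 0.28
Unnormalised posteriors:
  w_A·f_A = 0.17 × 0.11 = 0.0187
  w_B·f_B = 0.83 × 0.28 = 0.2324
Denominator: 0.0187 + 0.2324 = 0.2511
P(Group B | data) ≈ 0.926

0.926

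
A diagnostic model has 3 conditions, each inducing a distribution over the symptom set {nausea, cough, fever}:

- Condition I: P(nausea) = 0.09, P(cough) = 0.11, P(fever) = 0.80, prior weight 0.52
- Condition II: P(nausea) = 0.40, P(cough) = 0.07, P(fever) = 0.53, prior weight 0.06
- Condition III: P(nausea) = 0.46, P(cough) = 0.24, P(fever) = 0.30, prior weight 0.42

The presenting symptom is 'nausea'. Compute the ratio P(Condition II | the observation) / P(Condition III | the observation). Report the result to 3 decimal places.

Posterior odds = (w_i f_i(x)) / (w_j f_j(x)); the normalising sum cancels.
Component likelihoods at x = 'nausea':
  f_I = 0.09
  f_II = 0.4
  f_III = 0.46
0.024 / 0.1932 ≈ 0.124

0.124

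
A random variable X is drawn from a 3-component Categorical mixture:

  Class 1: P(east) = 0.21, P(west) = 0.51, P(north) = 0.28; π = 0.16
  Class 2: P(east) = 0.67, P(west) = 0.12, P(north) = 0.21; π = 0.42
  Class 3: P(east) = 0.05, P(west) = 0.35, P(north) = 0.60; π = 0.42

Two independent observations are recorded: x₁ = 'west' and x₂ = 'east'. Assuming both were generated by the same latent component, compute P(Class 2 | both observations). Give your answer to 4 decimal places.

0.5797

P(component k | x) = P(Z=k)·f_k(x) / marginal(x), where marginal(x) = Σ_j P(Z=j)·f_j(x).
Since both observations come from the same component, the likelihood for component k is f_k(x₁)·f_k(x₂).
  L_1 = [P(west | comp) = 0.51] × [0.21] = 0.1071
  L_2 = [P(west | comp) = 0.12] × [0.67] = 0.0804
  L_3 = [P(west | comp) = 0.35] × [0.05] = 0.0175
Weight by the priors:
  P(Z=1)·L_1 = 0.16 × 0.1071 = 0.017136
  P(Z=2)·L_2 = 0.42 × 0.0804 = 0.033768
  P(Z=3)·L_3 = 0.42 × 0.0175 = 0.00735
Sum: 0.017136 + 0.033768 + 0.00735 = 0.058254
P(Class 2 | data) ≈ 0.5797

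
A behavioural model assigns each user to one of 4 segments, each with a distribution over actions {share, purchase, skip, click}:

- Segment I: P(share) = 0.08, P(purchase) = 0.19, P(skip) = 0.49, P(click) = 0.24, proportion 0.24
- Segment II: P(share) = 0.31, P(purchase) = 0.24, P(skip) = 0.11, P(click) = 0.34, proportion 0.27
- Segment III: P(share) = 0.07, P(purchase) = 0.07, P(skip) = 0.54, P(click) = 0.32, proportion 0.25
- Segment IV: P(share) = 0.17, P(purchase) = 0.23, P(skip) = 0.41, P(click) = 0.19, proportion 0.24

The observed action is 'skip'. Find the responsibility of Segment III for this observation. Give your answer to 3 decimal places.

Apply Bayes' rule: the posterior for each component is proportional to its prior times its likelihood at x.
Component likelihoods at x = 'skip':
  L_I = P(skip | comp) = 0.49
  L_II = P(skip | comp) = 0.11
  L_III = P(skip | comp) = 0.54
  L_IV = P(skip | comp) = 0.41
Prior × likelihood for each component:
  π_I·L_I = 0.24 × 0.49 = 0.1176
  π_II·L_II = 0.27 × 0.11 = 0.0297
  π_III·L_III = 0.25 × 0.54 = 0.135
  π_IV·L_IV = 0.24 × 0.41 = 0.0984
Marginal: 0.1176 + 0.0297 + 0.135 + 0.0984 = 0.3807
Responsibility of Segment III: 0.135 / 0.3807 ≈ 0.355

0.355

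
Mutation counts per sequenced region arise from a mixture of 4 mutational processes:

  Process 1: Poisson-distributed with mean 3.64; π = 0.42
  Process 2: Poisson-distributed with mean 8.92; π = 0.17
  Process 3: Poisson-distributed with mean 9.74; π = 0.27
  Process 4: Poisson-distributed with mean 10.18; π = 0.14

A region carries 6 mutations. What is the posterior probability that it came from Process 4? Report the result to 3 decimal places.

P(component k | x) = π_k·f_k(x) / marginal(x), where marginal(x) = Σ_j π_j·f_j(x).
Evaluate each component's likelihood at the observed value:
  L_1 = 0.0848094
  L_2 = 0.0935298
  L_3 = 0.0698221
  L_4 = 0.0586187
Weight by the priors:
  π_1·L_1 = 0.42 × 0.0848094 = 0.0356199
  π_2·L_2 = 0.17 × 0.0935298 = 0.0159001
  π_3·L_3 = 0.27 × 0.0698221 = 0.018852
  π_4·L_4 = 0.14 × 0.0586187 = 0.00820662
Denominator: 0.0356199 + 0.0159001 + 0.018852 + 0.00820662 = 0.0785786
Responsibility of Process 4: 0.00820662 / 0.0785786 ≈ 0.104

0.104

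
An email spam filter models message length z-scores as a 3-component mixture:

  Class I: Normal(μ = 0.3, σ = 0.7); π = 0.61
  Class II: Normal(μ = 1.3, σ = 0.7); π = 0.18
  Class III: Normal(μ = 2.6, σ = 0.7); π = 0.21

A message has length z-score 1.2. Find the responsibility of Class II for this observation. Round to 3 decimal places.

0.376

The responsibility of component k is π_k f_k(x) divided by Σ_j π_j f_j(x).
Evaluate each component's likelihood at the observed value:
  f_I = 0.249376
  f_II = 0.564132
  f_III = 0.07713
Unnormalised posteriors:
  π_I·f_I = 0.61 × 0.249376 = 0.152119
  π_II·f_II = 0.18 × 0.564132 = 0.101544
  π_III·f_III = 0.21 × 0.07713 = 0.0161973
Sum: 0.152119 + 0.101544 + 0.0161973 = 0.26986
P(Class II | the observation) = 0.101544 / 0.26986 ≈ 0.376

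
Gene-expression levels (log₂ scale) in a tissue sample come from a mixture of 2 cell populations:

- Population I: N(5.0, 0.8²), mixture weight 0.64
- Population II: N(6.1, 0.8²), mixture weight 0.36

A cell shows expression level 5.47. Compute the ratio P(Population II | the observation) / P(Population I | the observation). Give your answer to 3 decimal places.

Since P(k|x) ∝ π_k f_k(x), the posterior odds are π_i f_i(x) / (π_j f_j(x)).
Evaluate each component's likelihood at the observed value:
  L_I = (1/(0.8·√(2π)))·exp(−(5.47−5.0)²/(2·0.8²)) = 0.498678·exp(-0.17258) = 0.419634
  L_II = (1/(0.8·√(2π)))·exp(−(5.47−6.1)²/(2·0.8²)) = 0.498678·exp(-0.31008) = 0.365725
0.131661 / 0.268566 ≈ 0.490

0.490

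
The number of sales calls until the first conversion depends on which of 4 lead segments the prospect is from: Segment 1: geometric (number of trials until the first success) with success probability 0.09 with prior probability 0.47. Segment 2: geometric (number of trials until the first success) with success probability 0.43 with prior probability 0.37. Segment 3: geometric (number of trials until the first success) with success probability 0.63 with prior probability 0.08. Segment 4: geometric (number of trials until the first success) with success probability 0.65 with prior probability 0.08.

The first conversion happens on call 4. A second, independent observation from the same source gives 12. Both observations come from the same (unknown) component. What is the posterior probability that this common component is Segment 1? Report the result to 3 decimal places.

0.975

By Bayes' theorem, P(k | x) = w_k f_k(x) / Σ_j w_j f_j(x).
Since both observations come from the same component, the likelihood for component k is f_k(x₁)·f_k(x₂).
  p_1 = [0.09·(1−0.09)^3 = 0.09·0.753571 = 0.0678214] × [0.0318932] = 0.00216304
  p_2 = [0.43·(1−0.43)^3 = 0.43·0.185193 = 0.079633] × [0.000887344] = 7.06618e-05
  p_3 = [0.63·(1−0.63)^3 = 0.63·0.050653 = 0.0319114] × [1.12088e-05] = 3.57689e-07
  p_4 = [0.65·(1−0.65)^3 = 0.65·0.042875 = 0.0278687] × [6.2757e-06] = 1.74896e-07
Multiply by the mixture weights:
  w_1·p_1 = 0.47 × 0.00216304 = 0.00101663
  w_2·p_2 = 0.37 × 7.06618e-05 = 2.61449e-05
  w_3·p_3 = 0.08 × 3.57689e-07 = 2.86151e-08
  w_4·p_4 = 0.08 × 1.74896e-07 = 1.39917e-08
Marginal: 0.00101663 + 2.61449e-05 + 2.86151e-08 + 1.39917e-08 = 0.00104282
So the posterior for Segment 1 is 0.00101663 / 0.00104282 ≈ 0.975.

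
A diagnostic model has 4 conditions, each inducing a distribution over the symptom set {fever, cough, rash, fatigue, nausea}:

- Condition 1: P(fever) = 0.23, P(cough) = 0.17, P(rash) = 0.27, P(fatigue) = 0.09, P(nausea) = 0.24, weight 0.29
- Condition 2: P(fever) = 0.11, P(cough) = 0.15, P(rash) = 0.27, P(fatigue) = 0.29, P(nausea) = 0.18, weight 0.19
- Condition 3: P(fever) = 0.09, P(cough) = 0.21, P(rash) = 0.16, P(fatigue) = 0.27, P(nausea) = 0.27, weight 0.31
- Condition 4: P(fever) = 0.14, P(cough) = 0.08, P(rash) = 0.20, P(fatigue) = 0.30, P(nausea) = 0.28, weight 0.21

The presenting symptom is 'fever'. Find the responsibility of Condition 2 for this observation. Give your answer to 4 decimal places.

0.1442

By Bayes' theorem, P(k | x) = π_k f_k(x) / Σ_j π_j f_j(x).
Categorical probabilities:
  f_1 = P(fever | comp) = 0.23
  f_2 = P(fever | comp) = 0.11
  f_3 = P(fever | comp) = 0.09
  f_4 = P(fever | comp) = 0.14
Prior × likelihood for each component:
  π_1·f_1 = 0.29 × 0.23 = 0.0667
  π_2·f_2 = 0.19 × 0.11 = 0.0209
  π_3·f_3 = 0.31 × 0.09 = 0.0279
  π_4·f_4 = 0.21 × 0.14 = 0.0294
Normaliser: 0.0667 + 0.0209 + 0.0279 + 0.0294 = 0.1449
P(Condition 2 | data) = 0.0209 / 0.1449 ≈ 0.1442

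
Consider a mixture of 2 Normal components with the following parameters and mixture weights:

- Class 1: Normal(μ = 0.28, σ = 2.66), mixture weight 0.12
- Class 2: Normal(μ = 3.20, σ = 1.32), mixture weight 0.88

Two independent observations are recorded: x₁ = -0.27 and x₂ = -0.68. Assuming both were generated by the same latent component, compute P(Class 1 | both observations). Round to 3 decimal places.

0.987

Apply Bayes' rule: the posterior for each component is proportional to its prior times its likelihood at x.
Since both observations come from the same component, the likelihood for component k is f_k(x₁)·f_k(x₂).
  L_1 = [0.146806] × [0.140522] = 0.0206295
  L_2 = [0.00954409] × [0.00401954] = 3.83628e-05
Prior × likelihood for each component:
  P(Z=1)·L_1 = 0.12 × 0.0206295 = 0.00247555
  P(Z=2)·L_2 = 0.88 × 3.83628e-05 = 3.37593e-05
Marginal: 0.00247555 + 3.37593e-05 = 0.00250931
So the posterior for Class 1 is 0.00247555 / 0.00250931 ≈ 0.987.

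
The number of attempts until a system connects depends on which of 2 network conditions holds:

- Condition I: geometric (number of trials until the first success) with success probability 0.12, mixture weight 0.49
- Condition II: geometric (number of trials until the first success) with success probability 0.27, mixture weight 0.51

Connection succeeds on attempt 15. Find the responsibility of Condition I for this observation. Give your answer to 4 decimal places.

0.8539

Posterior ∝ prior × likelihood, so P(k | x) ∝ π_k f_k(x); normalise over all components.
Evaluate each component's likelihood at the observed value:
  L_I = 0.12·(1−0.12)^14 = 0.12·0.167016 = 0.0200419
  L_II = 0.27·(1−0.27)^14 = 0.27·0.0122045 = 0.00329522
Unnormalised posteriors:
  π_I·L_I = 0.49 × 0.0200419 = 0.00982053
  π_II·L_II = 0.51 × 0.00329522 = 0.00168056
Evidence: 0.00982053 + 0.00168056 = 0.0115011
So the posterior for Condition I is 0.00982053 / 0.0115011 ≈ 0.8539.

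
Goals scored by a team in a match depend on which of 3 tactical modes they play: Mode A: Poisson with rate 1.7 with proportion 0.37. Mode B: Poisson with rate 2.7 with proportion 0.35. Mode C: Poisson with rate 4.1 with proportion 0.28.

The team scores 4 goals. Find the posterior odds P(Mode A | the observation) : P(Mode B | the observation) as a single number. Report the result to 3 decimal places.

0.452

Since P(k|x) ∝ P(Z=k) f_k(x), the posterior odds are P(Z=i) f_i(x) / (P(Z=j) f_j(x)).
Evaluate each component's likelihood at the observed value:
  f_A = 0.0635746
  f_B = 0.148816
  f_C = 0.195127
Odds = (0.37/0.35) × (0.0635746/0.148816) = 1.05714 × 0.427204 ≈ 0.452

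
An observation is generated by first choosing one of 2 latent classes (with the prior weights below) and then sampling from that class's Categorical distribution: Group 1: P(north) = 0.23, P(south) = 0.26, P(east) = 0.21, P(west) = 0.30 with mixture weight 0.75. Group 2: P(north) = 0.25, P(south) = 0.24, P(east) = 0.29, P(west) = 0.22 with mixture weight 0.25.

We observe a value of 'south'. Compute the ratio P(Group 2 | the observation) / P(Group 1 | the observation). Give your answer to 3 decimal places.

0.308

Posterior odds = (π_i f_i(x)) / (π_j f_j(x)); the normalising sum cancels.
Evaluate each component's likelihood at the observed value:
  L_1 = P(south | comp) = 0.26
  L_2 = P(south | comp) = 0.24
Odds = (0.25/0.75) × (0.24/0.26) = 0.333333 × 0.923077 ≈ 0.308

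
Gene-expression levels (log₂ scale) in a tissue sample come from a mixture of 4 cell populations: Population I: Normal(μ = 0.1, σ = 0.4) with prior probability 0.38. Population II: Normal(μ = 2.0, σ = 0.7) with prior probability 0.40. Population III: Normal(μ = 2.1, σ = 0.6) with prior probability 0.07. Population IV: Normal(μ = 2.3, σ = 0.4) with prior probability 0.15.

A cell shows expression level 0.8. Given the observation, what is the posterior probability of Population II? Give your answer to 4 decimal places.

0.3773

By Bayes' theorem, P(k | x) = π_k f_k(x) / Σ_j π_j f_j(x).
Evaluate each component's likelihood at the observed value:
  L_I = 0.215693
  L_II = 0.131119
  L_III = 0.0635877
  L_IV = 0.000881489
Unnormalised posteriors:
  π_I·L_I = 0.38 × 0.215693 = 0.0819635
  π_II·L_II = 0.40 × 0.131119 = 0.0524475
  π_III·L_III = 0.07 × 0.0635877 = 0.00445114
  π_IV·L_IV = 0.15 × 0.000881489 = 0.000132223
Normaliser: 0.0819635 + 0.0524475 + 0.00445114 + 0.000132223 = 0.138994
So the posterior for Population II is 0.0524475 / 0.138994 ≈ 0.3773.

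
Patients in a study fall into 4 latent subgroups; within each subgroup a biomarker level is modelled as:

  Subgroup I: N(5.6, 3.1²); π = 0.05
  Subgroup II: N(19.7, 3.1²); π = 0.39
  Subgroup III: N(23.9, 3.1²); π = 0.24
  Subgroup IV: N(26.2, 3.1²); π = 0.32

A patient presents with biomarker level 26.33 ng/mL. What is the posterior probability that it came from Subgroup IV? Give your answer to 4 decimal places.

0.5967

By Bayes' theorem, P(k | x) = P(Z=k) f_k(x) / Σ_j P(Z=j) f_j(x).
Evaluate each component's likelihood at the observed value:
  f_I = (1/(3.1·√(2π)))·exp(−(26.33−5.6)²/(2·3.1²)) = 0.128691·exp(-22.35863) = 2.50795e-11
  f_II = (1/(3.1·√(2π)))·exp(−(26.33−19.7)²/(2·3.1²)) = 0.128691·exp(-2.28704) = 0.0130707
  f_III = (1/(3.1·√(2π)))·exp(−(26.33−23.9)²/(2·3.1²)) = 0.128691·exp(-0.30723) = 0.0946502
  f_IV = (1/(3.1·√(2π)))·exp(−(26.33−26.2)²/(2·3.1²)) = 0.128691·exp(-0.00088) = 0.128578
Unnormalised posteriors:
  P(Z=I)·f_I = 0.05 × 2.50795e-11 = 1.25397e-12
  P(Z=II)·f_II = 0.39 × 0.0130707 = 0.00509758
  P(Z=III)·f_III = 0.24 × 0.0946502 = 0.022716
  P(Z=IV)·f_IV = 0.32 × 0.128578 = 0.0411449
Marginal: 1.25397e-12 + 0.00509758 + 0.022716 + 0.0411449 = 0.0689586
P(Subgroup IV | x) = 0.0411449 / 0.0689586 ≈ 0.5967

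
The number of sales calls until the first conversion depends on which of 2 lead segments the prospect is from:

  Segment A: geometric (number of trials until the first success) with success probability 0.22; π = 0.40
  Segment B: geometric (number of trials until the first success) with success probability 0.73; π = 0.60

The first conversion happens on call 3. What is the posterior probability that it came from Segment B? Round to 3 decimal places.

0.374

Apply Bayes' rule: the posterior for each component is proportional to its prior times its likelihood at x.
Geometric probabilities:
  f_A = 0.22·(1−0.22)^2 = 0.22·0.6084 = 0.133848
  f_B = 0.73·(1−0.73)^2 = 0.73·0.0729 = 0.053217
Unnormalised posteriors:
  w_A·f_A = 0.40 × 0.133848 = 0.0535392
  w_B·f_B = 0.60 × 0.053217 = 0.0319302
Marginal: 0.0535392 + 0.0319302 = 0.0854694
Responsibility of Segment B: 0.0319302 / 0.0854694 ≈ 0.374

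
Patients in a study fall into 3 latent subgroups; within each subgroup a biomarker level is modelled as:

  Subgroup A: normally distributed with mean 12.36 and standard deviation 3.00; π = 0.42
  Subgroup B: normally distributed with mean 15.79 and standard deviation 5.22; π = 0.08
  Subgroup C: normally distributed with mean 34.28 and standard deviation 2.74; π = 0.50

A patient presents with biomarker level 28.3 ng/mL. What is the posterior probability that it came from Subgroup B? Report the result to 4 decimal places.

0.0489

The responsibility of component k is π_k f_k(x) divided by Σ_j π_j f_j(x).
Normal densities:
  f_A = (1/(3.00·√(2π)))·exp(−(28.3−12.36)²/(2·3.00²)) = 0.132981·exp(-14.11576) = 9.84904e-08
  f_B = (1/(5.22·√(2π)))·exp(−(28.3−15.79)²/(2·5.22²)) = 0.076426·exp(-2.87173) = 0.00432577
  f_C = (1/(2.74·√(2π)))·exp(−(28.3−34.28)²/(2·2.74²)) = 0.145599·exp(-2.38161) = 0.0134536
Unnormalised posteriors:
  π_A·f_A = 0.42 × 9.84904e-08 = 4.1366e-08
  π_B·f_B = 0.08 × 0.00432577 = 0.000346061
  π_C·f_C = 0.50 × 0.0134536 = 0.00672679
Denominator: 4.1366e-08 + 0.000346061 + 0.00672679 = 0.00707289
So the posterior for Subgroup B is 0.000346061 / 0.00707289 ≈ 0.0489.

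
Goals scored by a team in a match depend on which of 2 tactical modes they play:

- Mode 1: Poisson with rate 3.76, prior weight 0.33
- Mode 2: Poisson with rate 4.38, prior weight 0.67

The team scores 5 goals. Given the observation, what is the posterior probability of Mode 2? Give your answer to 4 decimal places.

Posterior ∝ prior × likelihood, so P(k | x) ∝ π_k f_k(x); normalise over all components.
Evaluate each component's likelihood at the observed value:
  L_1 = e^(−3.76)·3.76^5/5! = 0.145818
  L_2 = e^(−4.38)·4.38^5/5! = 0.168259
Multiply by the mixture weights:
  π_1·L_1 = 0.33 × 0.145818 = 0.0481199
  π_2·L_2 = 0.67 × 0.168259 = 0.112734
Evidence: 0.0481199 + 0.112734 = 0.160854
P(Mode 2 | x) ≈ 0.7008

0.7008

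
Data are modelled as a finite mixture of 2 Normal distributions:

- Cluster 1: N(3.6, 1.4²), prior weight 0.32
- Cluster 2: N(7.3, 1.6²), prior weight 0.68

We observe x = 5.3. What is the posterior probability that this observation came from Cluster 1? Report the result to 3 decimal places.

0.360

Apply Bayes' rule: the posterior for each component is proportional to its prior times its likelihood at x.
Evaluate each component's likelihood at the observed value:
  L_1 = (1/(1.4·√(2π)))·exp(−(5.3−3.6)²/(2·1.4²)) = 0.284959·exp(-0.73724) = 0.136333
  L_2 = (1/(1.6·√(2π)))·exp(−(5.3−7.3)²/(2·1.6²)) = 0.249339·exp(-0.78125) = 0.114156
Weight by the priors:
  w_1·L_1 = 0.32 × 0.136333 = 0.0436265
  w_2·L_2 = 0.68 × 0.114156 = 0.0776259
Evidence: 0.0436265 + 0.0776259 = 0.121252
P(Cluster 1 | x) = 0.0436265 / 0.121252 ≈ 0.360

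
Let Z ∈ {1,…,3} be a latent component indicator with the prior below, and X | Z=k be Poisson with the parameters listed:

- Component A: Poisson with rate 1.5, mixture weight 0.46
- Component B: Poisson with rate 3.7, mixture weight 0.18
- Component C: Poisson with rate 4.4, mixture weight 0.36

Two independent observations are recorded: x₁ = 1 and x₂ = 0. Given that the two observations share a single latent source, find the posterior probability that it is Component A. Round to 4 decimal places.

0.9815

The responsibility of component k is π_k f_k(x) divided by Σ_j π_j f_j(x).
Since both observations come from the same component, the likelihood for component k is f_k(x₁)·f_k(x₂).
  L_A = [e^(−1.5)·1.5^1/1! = 0.334695] × [0.22313] = 0.0746806
  L_B = [e^(−3.7)·3.7^1/1! = 0.091477] × [0.0247235] = 0.00226164
  L_C = [e^(−4.4)·4.4^1/1! = 0.0540203] × [0.0122773] = 0.000663226
Weight by the priors:
  π_A·L_A = 0.46 × 0.0746806 = 0.0343531
  π_B·L_B = 0.18 × 0.00226164 = 0.000407094
  π_C·L_C = 0.36 × 0.000663226 = 0.000238761
Sum: 0.0343531 + 0.000407094 + 0.000238761 = 0.0349989
Responsibility of Component A: 0.0343531 / 0.0349989 ≈ 0.9815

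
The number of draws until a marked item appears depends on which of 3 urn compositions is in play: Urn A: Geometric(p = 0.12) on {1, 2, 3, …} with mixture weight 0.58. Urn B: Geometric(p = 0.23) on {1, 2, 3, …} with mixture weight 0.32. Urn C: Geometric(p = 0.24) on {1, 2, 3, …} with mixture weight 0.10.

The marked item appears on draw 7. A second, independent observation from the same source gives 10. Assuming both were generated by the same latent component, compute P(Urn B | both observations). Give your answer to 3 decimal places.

The responsibility of component k is π_k f_k(x) divided by Σ_j π_j f_j(x).
Since both observations come from the same component, the likelihood for component k is f_k(x₁)·f_k(x₂).
  f_A = [0.12·(1−0.12)^6 = 0.12·0.464404 = 0.0557285] × [0.0379774] = 0.00211642
  f_B = [0.23·(1−0.23)^6 = 0.23·0.208422 = 0.0479371] × [0.0218849] = 0.0010491
  f_C = [0.24·(1−0.24)^6 = 0.24·0.1927 = 0.046248] × [0.0203018] = 0.000938915
Prior × likelihood for each component:
  π_A·f_A = 0.58 × 0.00211642 = 0.00122753
  π_B·f_B = 0.32 × 0.0010491 = 0.000335712
  π_C·f_C = 0.10 × 0.000938915 = 9.38915e-05
Sum: 0.00122753 + 0.000335712 + 9.38915e-05 = 0.00165713
P(Urn B | x₁,x₂) ≈ 0.203

0.203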